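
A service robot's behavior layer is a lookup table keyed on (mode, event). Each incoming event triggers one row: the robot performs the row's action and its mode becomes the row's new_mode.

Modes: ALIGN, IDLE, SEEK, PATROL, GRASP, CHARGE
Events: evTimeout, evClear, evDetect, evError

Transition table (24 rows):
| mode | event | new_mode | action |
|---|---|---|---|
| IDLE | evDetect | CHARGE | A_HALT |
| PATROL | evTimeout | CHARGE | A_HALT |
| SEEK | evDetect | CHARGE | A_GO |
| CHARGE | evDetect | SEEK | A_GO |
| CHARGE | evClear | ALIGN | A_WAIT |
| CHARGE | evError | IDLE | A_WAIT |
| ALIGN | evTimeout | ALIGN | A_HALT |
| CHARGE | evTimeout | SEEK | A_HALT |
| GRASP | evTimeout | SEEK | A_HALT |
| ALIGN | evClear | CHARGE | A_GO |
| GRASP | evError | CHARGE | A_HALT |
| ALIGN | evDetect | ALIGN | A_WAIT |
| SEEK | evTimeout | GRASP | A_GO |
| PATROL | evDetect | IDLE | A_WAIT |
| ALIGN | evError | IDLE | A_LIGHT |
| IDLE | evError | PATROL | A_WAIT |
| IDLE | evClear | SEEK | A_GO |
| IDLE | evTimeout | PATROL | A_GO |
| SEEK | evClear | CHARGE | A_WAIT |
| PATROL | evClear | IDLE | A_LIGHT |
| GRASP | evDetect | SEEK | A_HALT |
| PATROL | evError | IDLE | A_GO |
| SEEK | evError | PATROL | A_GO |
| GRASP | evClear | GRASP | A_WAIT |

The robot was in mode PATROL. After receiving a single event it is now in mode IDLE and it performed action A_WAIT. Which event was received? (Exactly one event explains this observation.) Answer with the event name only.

try evTimeout: (PATROL, evTimeout) → (CHARGE, A_HALT)
try evClear: (PATROL, evClear) → (IDLE, A_LIGHT)
try evDetect: (PATROL, evDetect) → (IDLE, A_WAIT)  ← matches
try evError: (PATROL, evError) → (IDLE, A_GO)

evDetect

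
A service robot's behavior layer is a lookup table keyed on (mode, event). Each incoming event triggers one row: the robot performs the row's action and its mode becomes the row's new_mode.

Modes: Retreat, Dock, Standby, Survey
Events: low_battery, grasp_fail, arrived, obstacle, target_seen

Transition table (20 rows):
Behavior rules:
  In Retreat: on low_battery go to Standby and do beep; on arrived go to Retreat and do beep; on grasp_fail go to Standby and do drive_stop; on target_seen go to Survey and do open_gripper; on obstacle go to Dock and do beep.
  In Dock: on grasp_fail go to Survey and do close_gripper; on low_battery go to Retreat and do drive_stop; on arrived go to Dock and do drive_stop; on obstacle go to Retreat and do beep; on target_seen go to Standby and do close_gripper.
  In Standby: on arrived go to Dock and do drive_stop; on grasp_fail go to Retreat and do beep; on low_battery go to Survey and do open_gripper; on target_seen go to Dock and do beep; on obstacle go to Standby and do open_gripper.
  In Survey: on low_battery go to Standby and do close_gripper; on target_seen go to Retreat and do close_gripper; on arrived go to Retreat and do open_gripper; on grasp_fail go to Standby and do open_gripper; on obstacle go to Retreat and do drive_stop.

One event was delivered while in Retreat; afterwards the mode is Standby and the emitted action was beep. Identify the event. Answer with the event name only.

low_battery

try low_battery: (Retreat, low_battery) → (Standby, beep)  ← matches
try grasp_fail: (Retreat, grasp_fail) → (Standby, drive_stop)
try arrived: (Retreat, arrived) → (Retreat, beep)
try obstacle: (Retreat, obstacle) → (Dock, beep)
try target_seen: (Retreat, target_seen) → (Survey, open_gripper)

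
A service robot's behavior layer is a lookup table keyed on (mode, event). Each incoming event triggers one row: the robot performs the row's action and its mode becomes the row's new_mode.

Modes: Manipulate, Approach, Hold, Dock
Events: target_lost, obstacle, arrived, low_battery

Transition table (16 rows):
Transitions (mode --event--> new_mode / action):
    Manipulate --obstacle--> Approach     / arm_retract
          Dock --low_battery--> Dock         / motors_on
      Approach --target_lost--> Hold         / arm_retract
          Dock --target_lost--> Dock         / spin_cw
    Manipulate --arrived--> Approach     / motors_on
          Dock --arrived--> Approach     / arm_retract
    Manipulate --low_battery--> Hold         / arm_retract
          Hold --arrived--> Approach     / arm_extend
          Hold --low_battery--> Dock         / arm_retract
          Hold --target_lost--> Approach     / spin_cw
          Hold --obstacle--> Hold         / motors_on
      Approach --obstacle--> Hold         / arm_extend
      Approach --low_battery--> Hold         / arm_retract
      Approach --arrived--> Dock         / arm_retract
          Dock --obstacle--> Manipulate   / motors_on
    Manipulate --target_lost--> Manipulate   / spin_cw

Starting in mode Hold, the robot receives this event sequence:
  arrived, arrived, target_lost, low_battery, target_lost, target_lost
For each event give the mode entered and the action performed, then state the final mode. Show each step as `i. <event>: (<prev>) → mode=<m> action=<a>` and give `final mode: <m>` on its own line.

final mode: Dock

1. arrived: (Hold) → mode=Approach action=arm_extend
2. arrived: (Approach) → mode=Dock action=arm_retract
3. target_lost: (Dock) → mode=Dock action=spin_cw
4. low_battery: (Dock) → mode=Dock action=motors_on
5. target_lost: (Dock) → mode=Dock action=spin_cw
6. target_lost: (Dock) → mode=Dock action=spin_cw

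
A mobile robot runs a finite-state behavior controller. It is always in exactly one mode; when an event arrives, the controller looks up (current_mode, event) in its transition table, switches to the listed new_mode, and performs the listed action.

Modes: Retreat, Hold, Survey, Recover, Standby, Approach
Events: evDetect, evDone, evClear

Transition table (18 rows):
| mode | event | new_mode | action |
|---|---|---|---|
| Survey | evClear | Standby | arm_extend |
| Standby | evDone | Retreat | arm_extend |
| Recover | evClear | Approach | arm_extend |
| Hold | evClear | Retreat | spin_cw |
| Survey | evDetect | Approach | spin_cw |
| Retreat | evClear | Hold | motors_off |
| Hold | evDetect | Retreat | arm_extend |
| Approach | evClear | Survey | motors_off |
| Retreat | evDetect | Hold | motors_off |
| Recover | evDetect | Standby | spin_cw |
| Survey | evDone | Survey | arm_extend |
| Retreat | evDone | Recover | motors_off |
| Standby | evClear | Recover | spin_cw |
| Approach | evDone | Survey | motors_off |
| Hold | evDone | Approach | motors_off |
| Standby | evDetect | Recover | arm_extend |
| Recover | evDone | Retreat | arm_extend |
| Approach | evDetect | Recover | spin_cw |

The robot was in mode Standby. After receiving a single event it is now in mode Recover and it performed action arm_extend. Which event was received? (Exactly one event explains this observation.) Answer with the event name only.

try evDetect: (Standby, evDetect) → (Recover, arm_extend)  ← matches
try evDone: (Standby, evDone) → (Retreat, arm_extend)
try evClear: (Standby, evClear) → (Recover, spin_cw)

evDetect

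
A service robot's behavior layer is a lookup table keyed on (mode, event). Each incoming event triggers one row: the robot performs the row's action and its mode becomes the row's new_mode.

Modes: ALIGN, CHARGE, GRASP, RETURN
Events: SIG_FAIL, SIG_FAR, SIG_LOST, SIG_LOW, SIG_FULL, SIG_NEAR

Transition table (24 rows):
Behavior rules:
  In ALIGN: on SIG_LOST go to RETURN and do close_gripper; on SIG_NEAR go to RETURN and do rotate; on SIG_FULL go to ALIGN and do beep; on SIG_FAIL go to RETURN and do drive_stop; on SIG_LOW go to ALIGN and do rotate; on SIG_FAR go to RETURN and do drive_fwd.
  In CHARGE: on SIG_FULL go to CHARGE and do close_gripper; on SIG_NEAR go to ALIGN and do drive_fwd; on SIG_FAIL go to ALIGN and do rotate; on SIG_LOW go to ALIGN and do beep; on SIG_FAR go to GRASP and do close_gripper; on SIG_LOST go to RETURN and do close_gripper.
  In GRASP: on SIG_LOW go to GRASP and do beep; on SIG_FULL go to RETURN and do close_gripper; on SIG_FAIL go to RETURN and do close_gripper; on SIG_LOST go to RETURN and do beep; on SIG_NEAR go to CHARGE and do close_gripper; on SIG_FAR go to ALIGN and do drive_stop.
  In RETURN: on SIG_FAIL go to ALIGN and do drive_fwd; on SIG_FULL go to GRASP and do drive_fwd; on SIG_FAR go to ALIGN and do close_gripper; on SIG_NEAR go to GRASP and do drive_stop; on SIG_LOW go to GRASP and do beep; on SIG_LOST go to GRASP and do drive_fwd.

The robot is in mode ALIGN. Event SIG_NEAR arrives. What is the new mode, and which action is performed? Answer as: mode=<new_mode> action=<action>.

current mode = ALIGN; filter table to that mode:
  (ALIGN, SIG_LOST) → (RETURN, close_gripper)
  (ALIGN, SIG_NEAR) → (RETURN, rotate)  ← event matches
  (ALIGN, SIG_FULL) → (ALIGN, beep)
  (ALIGN, SIG_FAIL) → (RETURN, drive_stop)
  (ALIGN, SIG_LOW) → (ALIGN, rotate)
  (ALIGN, SIG_FAR) → (RETURN, drive_fwd)
event = SIG_NEAR selects (RETURN, rotate)

mode=RETURN action=rotate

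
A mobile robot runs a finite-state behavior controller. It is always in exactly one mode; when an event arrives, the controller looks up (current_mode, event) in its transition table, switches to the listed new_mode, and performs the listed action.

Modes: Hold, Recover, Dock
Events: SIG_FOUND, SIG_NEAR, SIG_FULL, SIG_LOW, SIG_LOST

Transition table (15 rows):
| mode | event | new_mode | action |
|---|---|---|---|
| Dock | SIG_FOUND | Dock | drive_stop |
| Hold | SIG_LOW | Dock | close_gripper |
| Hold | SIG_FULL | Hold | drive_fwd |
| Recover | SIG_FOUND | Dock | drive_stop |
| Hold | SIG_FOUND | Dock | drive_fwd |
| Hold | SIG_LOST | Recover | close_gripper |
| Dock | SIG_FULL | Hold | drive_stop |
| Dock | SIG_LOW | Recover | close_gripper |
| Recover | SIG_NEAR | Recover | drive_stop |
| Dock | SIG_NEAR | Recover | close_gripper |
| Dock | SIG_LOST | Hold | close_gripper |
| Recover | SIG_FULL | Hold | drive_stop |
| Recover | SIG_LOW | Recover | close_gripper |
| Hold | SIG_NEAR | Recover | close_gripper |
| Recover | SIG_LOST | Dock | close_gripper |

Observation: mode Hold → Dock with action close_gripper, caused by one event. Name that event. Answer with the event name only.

SIG_LOW

try SIG_FOUND: (Hold, SIG_FOUND) → (Dock, drive_fwd)
try SIG_NEAR: (Hold, SIG_NEAR) → (Recover, close_gripper)
try SIG_FULL: (Hold, SIG_FULL) → (Hold, drive_fwd)
try SIG_LOW: (Hold, SIG_LOW) → (Dock, close_gripper)  ← matches
try SIG_LOST: (Hold, SIG_LOST) → (Recover, close_gripper)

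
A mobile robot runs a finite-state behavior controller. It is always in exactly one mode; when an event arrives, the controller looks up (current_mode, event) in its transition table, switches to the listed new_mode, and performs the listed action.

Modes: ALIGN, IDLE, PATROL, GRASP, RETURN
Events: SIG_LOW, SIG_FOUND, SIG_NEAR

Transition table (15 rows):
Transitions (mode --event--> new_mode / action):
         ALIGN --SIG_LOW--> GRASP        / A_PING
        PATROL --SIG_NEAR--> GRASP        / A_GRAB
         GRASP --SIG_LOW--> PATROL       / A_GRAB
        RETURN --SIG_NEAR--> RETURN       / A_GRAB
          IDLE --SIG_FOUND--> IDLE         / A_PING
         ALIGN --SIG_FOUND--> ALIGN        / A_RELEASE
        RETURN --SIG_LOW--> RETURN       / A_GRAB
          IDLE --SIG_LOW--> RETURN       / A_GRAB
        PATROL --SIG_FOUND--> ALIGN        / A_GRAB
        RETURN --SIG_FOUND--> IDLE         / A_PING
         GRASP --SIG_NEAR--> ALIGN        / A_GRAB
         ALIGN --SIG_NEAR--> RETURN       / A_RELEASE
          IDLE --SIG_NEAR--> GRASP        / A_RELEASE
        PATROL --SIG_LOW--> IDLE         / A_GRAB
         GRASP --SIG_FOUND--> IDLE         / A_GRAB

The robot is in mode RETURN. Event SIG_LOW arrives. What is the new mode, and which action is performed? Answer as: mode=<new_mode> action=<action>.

current mode = RETURN; filter table to that mode:
  (RETURN, SIG_NEAR) → (RETURN, A_GRAB)
  (RETURN, SIG_LOW) → (RETURN, A_GRAB)  ← event matches
  (RETURN, SIG_FOUND) → (IDLE, A_PING)
event = SIG_LOW selects (RETURN, A_GRAB)

mode=RETURN action=A_GRAB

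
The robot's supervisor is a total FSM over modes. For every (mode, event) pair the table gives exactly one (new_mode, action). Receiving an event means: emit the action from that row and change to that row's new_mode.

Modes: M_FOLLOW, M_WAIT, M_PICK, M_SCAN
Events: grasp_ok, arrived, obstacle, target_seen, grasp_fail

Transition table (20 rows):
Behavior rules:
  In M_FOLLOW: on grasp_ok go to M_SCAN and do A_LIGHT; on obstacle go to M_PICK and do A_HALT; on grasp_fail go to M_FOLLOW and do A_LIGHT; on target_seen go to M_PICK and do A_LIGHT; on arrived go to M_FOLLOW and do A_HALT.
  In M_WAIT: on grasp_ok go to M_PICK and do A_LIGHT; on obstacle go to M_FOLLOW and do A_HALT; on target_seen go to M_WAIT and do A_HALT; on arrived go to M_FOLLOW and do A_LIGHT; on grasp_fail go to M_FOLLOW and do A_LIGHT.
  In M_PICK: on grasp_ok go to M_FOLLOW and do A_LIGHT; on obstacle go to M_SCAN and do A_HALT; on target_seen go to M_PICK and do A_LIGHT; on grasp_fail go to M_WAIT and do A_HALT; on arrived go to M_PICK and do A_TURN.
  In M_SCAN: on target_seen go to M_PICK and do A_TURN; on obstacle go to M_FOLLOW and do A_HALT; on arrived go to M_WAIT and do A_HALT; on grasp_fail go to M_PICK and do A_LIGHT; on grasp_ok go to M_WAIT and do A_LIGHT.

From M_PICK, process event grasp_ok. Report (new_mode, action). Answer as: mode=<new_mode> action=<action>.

current mode = M_PICK; filter table to that mode:
  (M_PICK, grasp_ok) → (M_FOLLOW, A_LIGHT)  ← event matches
  (M_PICK, obstacle) → (M_SCAN, A_HALT)
  (M_PICK, target_seen) → (M_PICK, A_LIGHT)
  (M_PICK, grasp_fail) → (M_WAIT, A_HALT)
  (M_PICK, arrived) → (M_PICK, A_TURN)
event = grasp_ok selects (M_FOLLOW, A_LIGHT)

mode=M_FOLLOW action=A_LIGHT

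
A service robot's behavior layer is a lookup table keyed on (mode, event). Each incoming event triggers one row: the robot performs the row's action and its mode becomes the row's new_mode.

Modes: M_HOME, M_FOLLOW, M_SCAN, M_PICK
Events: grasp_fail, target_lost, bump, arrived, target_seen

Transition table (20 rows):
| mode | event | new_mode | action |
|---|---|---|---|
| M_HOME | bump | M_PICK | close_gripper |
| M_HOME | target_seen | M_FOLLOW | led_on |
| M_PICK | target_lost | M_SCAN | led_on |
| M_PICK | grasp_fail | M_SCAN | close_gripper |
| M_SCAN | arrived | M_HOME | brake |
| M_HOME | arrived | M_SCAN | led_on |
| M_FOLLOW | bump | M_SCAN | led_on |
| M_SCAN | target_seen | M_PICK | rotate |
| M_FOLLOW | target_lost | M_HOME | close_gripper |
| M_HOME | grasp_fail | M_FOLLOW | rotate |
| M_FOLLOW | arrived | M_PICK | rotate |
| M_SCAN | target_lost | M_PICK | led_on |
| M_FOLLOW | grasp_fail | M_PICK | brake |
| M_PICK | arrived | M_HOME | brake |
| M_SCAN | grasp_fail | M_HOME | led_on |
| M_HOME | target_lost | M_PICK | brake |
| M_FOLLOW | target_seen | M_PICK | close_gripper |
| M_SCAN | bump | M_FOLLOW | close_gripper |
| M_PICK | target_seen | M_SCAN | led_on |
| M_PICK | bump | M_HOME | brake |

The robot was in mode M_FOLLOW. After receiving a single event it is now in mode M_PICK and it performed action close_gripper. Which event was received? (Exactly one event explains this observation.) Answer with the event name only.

target_seen

try grasp_fail: (M_FOLLOW, grasp_fail) → (M_PICK, brake)
try target_lost: (M_FOLLOW, target_lost) → (M_HOME, close_gripper)
try bump: (M_FOLLOW, bump) → (M_SCAN, led_on)
try arrived: (M_FOLLOW, arrived) → (M_PICK, rotate)
try target_seen: (M_FOLLOW, target_seen) → (M_PICK, close_gripper)  ← matches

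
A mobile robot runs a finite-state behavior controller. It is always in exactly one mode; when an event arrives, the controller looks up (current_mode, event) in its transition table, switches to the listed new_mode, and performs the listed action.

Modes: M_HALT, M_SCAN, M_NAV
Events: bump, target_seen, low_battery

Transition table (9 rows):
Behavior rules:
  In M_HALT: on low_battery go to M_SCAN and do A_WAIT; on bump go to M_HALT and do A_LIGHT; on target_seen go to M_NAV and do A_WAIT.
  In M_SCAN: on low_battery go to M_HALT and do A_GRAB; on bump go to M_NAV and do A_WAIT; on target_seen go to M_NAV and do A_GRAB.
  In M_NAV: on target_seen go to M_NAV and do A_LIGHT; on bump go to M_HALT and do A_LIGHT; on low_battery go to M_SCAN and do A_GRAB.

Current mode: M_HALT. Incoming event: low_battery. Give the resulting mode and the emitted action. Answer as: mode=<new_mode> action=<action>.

current mode = M_HALT; filter table to that mode:
  (M_HALT, low_battery) → (M_SCAN, A_WAIT)  ← event matches
  (M_HALT, bump) → (M_HALT, A_LIGHT)
  (M_HALT, target_seen) → (M_NAV, A_WAIT)
event = low_battery selects (M_SCAN, A_WAIT)

mode=M_SCAN action=A_WAIT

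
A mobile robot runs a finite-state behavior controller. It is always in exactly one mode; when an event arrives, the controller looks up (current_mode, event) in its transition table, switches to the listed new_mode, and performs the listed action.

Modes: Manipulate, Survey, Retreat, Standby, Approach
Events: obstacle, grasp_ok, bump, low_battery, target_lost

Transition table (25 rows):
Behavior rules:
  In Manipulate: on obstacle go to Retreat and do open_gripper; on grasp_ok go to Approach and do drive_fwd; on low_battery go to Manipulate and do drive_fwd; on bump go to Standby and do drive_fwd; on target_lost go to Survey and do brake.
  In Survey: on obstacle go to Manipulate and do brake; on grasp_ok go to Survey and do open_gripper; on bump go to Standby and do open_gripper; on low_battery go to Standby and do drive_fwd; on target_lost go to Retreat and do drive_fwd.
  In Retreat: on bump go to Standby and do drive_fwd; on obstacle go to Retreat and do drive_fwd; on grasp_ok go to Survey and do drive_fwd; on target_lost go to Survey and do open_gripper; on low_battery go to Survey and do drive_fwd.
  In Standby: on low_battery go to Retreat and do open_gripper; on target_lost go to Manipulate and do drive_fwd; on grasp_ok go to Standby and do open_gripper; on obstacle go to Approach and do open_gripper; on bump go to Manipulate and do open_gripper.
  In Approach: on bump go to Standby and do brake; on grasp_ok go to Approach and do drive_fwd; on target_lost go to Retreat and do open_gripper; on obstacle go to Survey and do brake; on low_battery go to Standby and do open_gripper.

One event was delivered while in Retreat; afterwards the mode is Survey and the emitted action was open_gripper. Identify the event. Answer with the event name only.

target_lost

try obstacle: (Retreat, obstacle) → (Retreat, drive_fwd)
try grasp_ok: (Retreat, grasp_ok) → (Survey, drive_fwd)
try bump: (Retreat, bump) → (Standby, drive_fwd)
try low_battery: (Retreat, low_battery) → (Survey, drive_fwd)
try target_lost: (Retreat, target_lost) → (Survey, open_gripper)  ← matches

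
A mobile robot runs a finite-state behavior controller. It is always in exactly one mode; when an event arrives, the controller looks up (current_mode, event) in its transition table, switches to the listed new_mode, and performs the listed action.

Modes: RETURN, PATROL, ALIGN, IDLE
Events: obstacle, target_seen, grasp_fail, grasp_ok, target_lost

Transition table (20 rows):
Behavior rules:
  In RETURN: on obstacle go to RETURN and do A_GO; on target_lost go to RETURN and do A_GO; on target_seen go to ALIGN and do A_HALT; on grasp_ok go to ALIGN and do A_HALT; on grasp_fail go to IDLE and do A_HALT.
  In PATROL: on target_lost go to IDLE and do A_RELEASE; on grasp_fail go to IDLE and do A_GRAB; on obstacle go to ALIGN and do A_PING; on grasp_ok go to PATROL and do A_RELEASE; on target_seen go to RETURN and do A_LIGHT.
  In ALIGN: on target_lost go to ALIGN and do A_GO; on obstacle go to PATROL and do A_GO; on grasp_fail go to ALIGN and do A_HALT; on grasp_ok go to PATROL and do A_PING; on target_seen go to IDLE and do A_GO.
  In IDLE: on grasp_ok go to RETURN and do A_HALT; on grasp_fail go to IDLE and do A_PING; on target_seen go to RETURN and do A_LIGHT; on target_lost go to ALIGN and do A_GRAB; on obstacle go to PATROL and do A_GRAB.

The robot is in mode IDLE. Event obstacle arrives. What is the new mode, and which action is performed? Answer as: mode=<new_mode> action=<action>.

mode=PATROL action=A_GRAB

current mode = IDLE; filter table to that mode:
  (IDLE, grasp_ok) → (RETURN, A_HALT)
  (IDLE, grasp_fail) → (IDLE, A_PING)
  (IDLE, target_seen) → (RETURN, A_LIGHT)
  (IDLE, target_lost) → (ALIGN, A_GRAB)
  (IDLE, obstacle) → (PATROL, A_GRAB)  ← event matches
event = obstacle selects (PATROL, A_GRAB)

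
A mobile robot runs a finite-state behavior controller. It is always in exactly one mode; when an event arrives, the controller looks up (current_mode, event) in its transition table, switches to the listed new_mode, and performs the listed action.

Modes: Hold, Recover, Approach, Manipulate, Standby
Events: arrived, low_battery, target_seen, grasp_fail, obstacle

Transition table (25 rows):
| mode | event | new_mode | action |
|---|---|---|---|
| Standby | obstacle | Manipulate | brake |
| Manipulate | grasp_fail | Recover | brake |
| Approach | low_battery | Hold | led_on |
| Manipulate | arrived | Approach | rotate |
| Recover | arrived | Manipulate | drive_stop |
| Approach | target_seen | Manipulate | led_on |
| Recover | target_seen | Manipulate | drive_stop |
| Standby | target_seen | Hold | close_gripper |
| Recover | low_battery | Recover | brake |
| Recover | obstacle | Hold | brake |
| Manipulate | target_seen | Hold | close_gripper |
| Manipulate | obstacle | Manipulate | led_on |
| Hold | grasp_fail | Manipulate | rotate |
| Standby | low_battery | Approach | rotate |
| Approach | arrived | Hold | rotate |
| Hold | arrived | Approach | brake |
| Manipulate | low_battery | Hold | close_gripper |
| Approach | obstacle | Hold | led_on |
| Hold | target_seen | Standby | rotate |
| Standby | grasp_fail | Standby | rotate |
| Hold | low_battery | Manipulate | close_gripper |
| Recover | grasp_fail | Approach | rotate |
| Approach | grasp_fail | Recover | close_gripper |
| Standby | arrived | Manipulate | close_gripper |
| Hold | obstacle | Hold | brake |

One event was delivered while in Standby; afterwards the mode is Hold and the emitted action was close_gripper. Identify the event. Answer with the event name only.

try arrived: (Standby, arrived) → (Manipulate, close_gripper)
try low_battery: (Standby, low_battery) → (Approach, rotate)
try target_seen: (Standby, target_seen) → (Hold, close_gripper)  ← matches
try grasp_fail: (Standby, grasp_fail) → (Standby, rotate)
try obstacle: (Standby, obstacle) → (Manipulate, brake)

target_seen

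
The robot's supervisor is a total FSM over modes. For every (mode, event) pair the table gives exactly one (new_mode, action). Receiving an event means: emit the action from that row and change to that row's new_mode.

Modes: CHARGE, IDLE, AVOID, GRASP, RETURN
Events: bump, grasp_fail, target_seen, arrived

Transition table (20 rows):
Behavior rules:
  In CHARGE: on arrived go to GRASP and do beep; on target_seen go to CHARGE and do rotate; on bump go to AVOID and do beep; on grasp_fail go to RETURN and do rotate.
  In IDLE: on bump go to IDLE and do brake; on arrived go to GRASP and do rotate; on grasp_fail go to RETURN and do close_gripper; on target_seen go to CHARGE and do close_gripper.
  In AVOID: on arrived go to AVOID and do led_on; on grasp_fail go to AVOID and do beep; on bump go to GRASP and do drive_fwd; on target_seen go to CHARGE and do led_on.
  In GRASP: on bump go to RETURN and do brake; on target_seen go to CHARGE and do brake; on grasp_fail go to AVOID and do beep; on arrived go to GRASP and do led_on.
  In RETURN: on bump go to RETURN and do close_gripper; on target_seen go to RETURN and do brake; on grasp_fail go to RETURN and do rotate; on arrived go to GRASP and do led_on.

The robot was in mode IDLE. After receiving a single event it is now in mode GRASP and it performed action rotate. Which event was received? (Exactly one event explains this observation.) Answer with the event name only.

arrived

try bump: (IDLE, bump) → (IDLE, brake)
try grasp_fail: (IDLE, grasp_fail) → (RETURN, close_gripper)
try target_seen: (IDLE, target_seen) → (CHARGE, close_gripper)
try arrived: (IDLE, arrived) → (GRASP, rotate)  ← matches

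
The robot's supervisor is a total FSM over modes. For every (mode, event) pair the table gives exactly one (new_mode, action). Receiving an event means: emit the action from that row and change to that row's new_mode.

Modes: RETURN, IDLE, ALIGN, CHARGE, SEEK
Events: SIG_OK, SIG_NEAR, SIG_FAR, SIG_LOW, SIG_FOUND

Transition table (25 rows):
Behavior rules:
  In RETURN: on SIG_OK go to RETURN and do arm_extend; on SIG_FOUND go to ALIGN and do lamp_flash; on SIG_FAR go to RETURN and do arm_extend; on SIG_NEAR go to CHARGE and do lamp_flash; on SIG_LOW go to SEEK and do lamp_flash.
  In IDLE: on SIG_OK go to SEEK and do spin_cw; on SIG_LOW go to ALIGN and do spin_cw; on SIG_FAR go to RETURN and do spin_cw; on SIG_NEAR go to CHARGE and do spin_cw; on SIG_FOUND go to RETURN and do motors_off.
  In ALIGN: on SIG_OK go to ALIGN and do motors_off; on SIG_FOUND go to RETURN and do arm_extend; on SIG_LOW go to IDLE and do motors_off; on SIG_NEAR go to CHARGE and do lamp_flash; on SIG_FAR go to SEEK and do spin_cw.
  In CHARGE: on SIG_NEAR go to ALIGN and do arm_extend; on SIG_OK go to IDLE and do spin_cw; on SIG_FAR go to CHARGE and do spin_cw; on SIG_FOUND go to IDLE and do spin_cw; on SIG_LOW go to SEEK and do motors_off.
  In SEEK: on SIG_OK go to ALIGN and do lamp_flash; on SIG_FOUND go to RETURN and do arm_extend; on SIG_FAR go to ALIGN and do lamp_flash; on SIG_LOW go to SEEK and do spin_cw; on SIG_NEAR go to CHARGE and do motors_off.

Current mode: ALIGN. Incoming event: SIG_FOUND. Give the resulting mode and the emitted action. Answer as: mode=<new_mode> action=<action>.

current mode = ALIGN; filter table to that mode:
  (ALIGN, SIG_OK) → (ALIGN, motors_off)
  (ALIGN, SIG_FOUND) → (RETURN, arm_extend)  ← event matches
  (ALIGN, SIG_LOW) → (IDLE, motors_off)
  (ALIGN, SIG_NEAR) → (CHARGE, lamp_flash)
  (ALIGN, SIG_FAR) → (SEEK, spin_cw)
event = SIG_FOUND selects (RETURN, arm_extend)

mode=RETURN action=arm_extend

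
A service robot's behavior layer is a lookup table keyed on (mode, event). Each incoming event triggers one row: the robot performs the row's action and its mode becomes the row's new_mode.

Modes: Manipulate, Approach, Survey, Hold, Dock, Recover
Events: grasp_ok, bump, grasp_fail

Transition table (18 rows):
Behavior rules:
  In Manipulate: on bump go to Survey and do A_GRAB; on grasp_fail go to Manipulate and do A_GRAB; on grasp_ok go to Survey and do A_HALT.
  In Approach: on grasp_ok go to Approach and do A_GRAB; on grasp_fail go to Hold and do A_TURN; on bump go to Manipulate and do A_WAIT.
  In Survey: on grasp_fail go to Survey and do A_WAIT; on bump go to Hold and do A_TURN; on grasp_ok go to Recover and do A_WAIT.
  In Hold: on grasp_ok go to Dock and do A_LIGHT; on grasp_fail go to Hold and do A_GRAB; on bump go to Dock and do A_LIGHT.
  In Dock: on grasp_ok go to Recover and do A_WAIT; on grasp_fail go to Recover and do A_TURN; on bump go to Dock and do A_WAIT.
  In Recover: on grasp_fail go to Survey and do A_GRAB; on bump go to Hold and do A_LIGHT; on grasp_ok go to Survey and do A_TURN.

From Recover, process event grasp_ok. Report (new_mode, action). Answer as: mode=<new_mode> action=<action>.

mode=Survey action=A_TURN

current mode = Recover; filter table to that mode:
  (Recover, grasp_fail) → (Survey, A_GRAB)
  (Recover, bump) → (Hold, A_LIGHT)
  (Recover, grasp_ok) → (Survey, A_TURN)  ← event matches
event = grasp_ok selects (Survey, A_TURN)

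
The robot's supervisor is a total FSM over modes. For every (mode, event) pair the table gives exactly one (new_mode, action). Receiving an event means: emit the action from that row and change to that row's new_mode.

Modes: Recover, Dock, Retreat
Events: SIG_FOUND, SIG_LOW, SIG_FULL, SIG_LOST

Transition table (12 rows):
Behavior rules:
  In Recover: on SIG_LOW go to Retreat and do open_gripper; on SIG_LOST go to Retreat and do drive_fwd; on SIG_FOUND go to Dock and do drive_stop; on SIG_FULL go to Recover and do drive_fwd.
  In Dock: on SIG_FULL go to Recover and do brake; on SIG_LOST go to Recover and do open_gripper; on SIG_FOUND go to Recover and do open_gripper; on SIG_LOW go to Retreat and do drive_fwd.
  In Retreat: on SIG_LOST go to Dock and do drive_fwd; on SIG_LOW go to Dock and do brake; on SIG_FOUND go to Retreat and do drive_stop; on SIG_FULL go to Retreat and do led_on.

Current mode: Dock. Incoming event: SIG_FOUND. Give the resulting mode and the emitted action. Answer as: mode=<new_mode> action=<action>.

mode=Recover action=open_gripper

current mode = Dock; filter table to that mode:
  (Dock, SIG_FULL) → (Recover, brake)
  (Dock, SIG_LOST) → (Recover, open_gripper)
  (Dock, SIG_FOUND) → (Recover, open_gripper)  ← event matches
  (Dock, SIG_LOW) → (Retreat, drive_fwd)
event = SIG_FOUND selects (Recover, open_gripper)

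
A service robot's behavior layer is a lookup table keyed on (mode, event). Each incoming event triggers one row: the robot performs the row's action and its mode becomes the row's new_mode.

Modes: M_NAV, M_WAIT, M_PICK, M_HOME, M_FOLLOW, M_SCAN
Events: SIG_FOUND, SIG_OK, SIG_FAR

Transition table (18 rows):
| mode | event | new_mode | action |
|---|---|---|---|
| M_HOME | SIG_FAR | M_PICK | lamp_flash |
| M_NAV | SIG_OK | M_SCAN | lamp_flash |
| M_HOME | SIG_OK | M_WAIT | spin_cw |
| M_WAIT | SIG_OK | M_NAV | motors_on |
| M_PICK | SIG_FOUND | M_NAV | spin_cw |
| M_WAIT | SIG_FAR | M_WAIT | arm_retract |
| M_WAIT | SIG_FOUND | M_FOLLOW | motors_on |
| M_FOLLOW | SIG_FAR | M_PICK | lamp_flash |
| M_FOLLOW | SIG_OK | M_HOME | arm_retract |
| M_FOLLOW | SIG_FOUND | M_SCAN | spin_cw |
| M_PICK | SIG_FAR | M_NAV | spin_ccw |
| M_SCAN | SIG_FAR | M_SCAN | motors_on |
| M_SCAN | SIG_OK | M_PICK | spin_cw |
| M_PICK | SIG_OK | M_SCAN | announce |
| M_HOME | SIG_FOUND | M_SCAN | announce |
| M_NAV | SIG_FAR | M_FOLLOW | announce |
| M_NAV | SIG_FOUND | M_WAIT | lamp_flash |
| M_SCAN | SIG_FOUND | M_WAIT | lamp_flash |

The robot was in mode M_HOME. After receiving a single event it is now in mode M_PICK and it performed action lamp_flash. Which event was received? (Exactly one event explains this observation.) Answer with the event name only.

SIG_FAR

try SIG_FOUND: (M_HOME, SIG_FOUND) → (M_SCAN, announce)
try SIG_OK: (M_HOME, SIG_OK) → (M_WAIT, spin_cw)
try SIG_FAR: (M_HOME, SIG_FAR) → (M_PICK, lamp_flash)  ← matches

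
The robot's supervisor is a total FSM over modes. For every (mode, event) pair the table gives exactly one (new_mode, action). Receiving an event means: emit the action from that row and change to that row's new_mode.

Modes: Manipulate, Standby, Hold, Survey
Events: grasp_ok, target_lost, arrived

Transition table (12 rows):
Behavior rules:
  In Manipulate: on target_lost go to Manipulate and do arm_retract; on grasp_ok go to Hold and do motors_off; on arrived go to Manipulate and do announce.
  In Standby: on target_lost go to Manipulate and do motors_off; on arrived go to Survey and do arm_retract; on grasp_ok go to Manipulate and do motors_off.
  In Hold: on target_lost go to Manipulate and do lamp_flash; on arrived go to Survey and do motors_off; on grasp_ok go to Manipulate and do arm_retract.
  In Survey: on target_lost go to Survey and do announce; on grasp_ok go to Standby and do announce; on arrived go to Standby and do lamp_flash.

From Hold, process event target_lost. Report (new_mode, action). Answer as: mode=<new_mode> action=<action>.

current mode = Hold; filter table to that mode:
  (Hold, target_lost) → (Manipulate, lamp_flash)  ← event matches
  (Hold, arrived) → (Survey, motors_off)
  (Hold, grasp_ok) → (Manipulate, arm_retract)
event = target_lost selects (Manipulate, lamp_flash)

mode=Manipulate action=lamp_flash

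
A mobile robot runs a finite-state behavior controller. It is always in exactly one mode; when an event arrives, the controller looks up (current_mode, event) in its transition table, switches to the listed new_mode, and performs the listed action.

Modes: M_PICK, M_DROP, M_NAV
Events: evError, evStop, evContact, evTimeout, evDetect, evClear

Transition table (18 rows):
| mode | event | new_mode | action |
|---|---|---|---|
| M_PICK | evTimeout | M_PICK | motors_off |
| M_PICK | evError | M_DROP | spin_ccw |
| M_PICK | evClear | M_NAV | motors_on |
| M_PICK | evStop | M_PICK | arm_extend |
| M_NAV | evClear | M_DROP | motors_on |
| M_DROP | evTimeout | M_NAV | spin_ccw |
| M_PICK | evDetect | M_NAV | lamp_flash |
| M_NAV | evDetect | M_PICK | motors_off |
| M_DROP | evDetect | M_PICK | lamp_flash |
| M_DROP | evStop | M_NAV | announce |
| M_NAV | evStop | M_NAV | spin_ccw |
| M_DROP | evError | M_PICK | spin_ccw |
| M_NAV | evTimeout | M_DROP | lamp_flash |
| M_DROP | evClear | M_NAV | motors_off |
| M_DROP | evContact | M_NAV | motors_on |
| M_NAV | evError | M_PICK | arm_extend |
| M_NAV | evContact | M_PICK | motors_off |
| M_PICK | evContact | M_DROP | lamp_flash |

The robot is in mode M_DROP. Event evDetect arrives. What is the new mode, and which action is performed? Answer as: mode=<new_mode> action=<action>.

mode=M_PICK action=lamp_flash

current mode = M_DROP; filter table to that mode:
  (M_DROP, evTimeout) → (M_NAV, spin_ccw)
  (M_DROP, evDetect) → (M_PICK, lamp_flash)  ← event matches
  (M_DROP, evStop) → (M_NAV, announce)
  (M_DROP, evError) → (M_PICK, spin_ccw)
  (M_DROP, evClear) → (M_NAV, motors_off)
  (M_DROP, evContact) → (M_NAV, motors_on)
event = evDetect selects (M_PICK, lamp_flash)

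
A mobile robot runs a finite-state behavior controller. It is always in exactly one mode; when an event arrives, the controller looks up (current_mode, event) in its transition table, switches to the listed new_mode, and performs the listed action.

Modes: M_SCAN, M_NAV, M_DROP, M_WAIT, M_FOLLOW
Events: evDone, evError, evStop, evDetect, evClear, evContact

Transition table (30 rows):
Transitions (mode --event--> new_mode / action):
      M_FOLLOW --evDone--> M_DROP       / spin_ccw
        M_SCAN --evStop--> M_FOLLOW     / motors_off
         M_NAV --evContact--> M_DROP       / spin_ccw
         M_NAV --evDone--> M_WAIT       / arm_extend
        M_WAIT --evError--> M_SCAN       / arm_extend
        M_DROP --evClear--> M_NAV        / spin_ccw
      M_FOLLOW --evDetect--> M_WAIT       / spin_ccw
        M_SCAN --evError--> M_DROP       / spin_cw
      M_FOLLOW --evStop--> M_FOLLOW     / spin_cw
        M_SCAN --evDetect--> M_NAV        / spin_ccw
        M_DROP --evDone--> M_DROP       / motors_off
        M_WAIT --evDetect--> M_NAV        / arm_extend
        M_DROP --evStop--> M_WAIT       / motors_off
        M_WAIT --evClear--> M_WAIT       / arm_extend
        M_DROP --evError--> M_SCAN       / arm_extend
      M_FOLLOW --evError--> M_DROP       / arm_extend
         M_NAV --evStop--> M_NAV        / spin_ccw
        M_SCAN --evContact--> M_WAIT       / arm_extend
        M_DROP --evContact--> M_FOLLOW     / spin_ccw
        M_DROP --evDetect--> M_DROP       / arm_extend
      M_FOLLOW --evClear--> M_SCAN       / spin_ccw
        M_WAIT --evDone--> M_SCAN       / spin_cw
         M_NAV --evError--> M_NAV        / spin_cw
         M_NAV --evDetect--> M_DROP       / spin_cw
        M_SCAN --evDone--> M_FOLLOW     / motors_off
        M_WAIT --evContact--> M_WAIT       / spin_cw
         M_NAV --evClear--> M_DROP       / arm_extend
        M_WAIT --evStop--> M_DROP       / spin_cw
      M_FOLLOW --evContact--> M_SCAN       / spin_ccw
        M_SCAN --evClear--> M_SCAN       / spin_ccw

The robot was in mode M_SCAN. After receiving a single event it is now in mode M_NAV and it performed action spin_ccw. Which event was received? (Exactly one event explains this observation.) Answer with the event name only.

try evDone: (M_SCAN, evDone) → (M_FOLLOW, motors_off)
try evError: (M_SCAN, evError) → (M_DROP, spin_cw)
try evStop: (M_SCAN, evStop) → (M_FOLLOW, motors_off)
try evDetect: (M_SCAN, evDetect) → (M_NAV, spin_ccw)  ← matches
try evClear: (M_SCAN, evClear) → (M_SCAN, spin_ccw)
try evContact: (M_SCAN, evContact) → (M_WAIT, arm_extend)

evDetect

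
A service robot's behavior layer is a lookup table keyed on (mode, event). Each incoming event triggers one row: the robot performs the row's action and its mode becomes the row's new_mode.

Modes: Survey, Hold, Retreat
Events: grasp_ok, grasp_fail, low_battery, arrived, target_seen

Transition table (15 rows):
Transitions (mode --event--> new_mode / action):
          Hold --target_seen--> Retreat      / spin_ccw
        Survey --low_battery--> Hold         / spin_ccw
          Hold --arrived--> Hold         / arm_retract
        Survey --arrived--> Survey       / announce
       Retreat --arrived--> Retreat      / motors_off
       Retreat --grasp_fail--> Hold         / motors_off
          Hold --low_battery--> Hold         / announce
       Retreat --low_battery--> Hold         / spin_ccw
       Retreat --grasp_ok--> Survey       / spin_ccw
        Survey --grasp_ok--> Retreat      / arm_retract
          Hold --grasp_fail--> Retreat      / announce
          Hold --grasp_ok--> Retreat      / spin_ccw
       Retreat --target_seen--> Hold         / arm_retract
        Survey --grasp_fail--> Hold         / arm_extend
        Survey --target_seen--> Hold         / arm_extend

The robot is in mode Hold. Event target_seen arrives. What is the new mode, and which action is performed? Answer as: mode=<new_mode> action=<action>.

mode=Retreat action=spin_ccw

current mode = Hold; filter table to that mode:
  (Hold, target_seen) → (Retreat, spin_ccw)  ← event matches
  (Hold, arrived) → (Hold, arm_retract)
  (Hold, low_battery) → (Hold, announce)
  (Hold, grasp_fail) → (Retreat, announce)
  (Hold, grasp_ok) → (Retreat, spin_ccw)
event = target_seen selects (Retreat, spin_ccw)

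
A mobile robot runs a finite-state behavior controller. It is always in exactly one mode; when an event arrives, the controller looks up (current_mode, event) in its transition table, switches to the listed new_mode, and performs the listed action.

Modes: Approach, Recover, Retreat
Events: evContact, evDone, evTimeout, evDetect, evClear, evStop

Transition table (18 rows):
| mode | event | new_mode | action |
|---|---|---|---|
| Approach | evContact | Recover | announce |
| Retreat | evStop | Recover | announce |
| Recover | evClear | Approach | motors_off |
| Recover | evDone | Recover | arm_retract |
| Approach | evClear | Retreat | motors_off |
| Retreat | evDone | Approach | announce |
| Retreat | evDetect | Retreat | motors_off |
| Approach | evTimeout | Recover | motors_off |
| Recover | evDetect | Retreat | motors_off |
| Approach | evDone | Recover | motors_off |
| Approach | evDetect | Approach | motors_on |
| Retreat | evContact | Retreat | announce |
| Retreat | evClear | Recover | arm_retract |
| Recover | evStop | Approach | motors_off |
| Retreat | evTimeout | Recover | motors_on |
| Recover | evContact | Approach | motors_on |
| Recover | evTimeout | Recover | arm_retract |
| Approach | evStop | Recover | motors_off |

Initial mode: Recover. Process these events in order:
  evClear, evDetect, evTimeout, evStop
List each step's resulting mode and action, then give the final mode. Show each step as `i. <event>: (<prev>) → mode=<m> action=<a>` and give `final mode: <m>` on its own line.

1. evClear: (Recover) → mode=Approach action=motors_off
2. evDetect: (Approach) → mode=Approach action=motors_on
3. evTimeout: (Approach) → mode=Recover action=motors_off
4. evStop: (Recover) → mode=Approach action=motors_off

final mode: Approach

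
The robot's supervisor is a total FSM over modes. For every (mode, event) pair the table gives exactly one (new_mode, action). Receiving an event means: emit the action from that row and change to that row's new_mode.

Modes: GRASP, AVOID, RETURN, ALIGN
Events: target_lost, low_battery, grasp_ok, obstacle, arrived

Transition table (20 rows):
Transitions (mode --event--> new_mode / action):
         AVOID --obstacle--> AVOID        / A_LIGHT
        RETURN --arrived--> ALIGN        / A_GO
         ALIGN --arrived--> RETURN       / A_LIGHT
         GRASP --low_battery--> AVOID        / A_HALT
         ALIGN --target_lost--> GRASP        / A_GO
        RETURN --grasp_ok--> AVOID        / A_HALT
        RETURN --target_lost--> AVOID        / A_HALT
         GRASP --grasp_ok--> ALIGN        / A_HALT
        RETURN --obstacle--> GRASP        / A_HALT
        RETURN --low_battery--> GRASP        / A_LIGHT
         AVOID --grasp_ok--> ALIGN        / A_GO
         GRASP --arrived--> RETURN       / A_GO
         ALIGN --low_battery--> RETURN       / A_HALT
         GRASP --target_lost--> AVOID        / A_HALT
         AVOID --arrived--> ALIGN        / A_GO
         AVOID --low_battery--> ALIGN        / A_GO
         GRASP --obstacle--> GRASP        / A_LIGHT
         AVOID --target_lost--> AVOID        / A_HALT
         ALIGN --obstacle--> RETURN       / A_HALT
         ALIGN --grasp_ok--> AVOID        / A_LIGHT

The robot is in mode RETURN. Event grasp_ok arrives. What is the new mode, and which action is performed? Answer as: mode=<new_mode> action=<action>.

mode=AVOID action=A_HALT

current mode = RETURN; filter table to that mode:
  (RETURN, arrived) → (ALIGN, A_GO)
  (RETURN, grasp_ok) → (AVOID, A_HALT)  ← event matches
  (RETURN, target_lost) → (AVOID, A_HALT)
  (RETURN, obstacle) → (GRASP, A_HALT)
  (RETURN, low_battery) → (GRASP, A_LIGHT)
event = grasp_ok selects (AVOID, A_HALT)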